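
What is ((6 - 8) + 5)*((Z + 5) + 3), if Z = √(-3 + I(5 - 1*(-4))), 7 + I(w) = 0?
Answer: 24 + 3*I*√10 ≈ 24.0 + 9.4868*I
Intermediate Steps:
I(w) = -7 (I(w) = -7 + 0 = -7)
Z = I*√10 (Z = √(-3 - 7) = √(-10) = I*√10 ≈ 3.1623*I)
((6 - 8) + 5)*((Z + 5) + 3) = ((6 - 8) + 5)*((I*√10 + 5) + 3) = (-2 + 5)*((5 + I*√10) + 3) = 3*(8 + I*√10) = 24 + 3*I*√10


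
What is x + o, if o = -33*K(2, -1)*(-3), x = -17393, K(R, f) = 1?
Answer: -17294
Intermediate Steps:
o = 99 (o = -33*1*(-3) = -33*(-3) = 99)
x + o = -17393 + 99 = -17294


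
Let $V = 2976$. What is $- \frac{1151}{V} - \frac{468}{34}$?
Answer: $- \frac{715951}{50592} \approx -14.151$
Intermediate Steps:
$- \frac{1151}{V} - \frac{468}{34} = - \frac{1151}{2976} - \frac{468}{34} = \left(-1151\right) \frac{1}{2976} - \frac{234}{17} = - \frac{1151}{2976} - \frac{234}{17} = - \frac{715951}{50592}$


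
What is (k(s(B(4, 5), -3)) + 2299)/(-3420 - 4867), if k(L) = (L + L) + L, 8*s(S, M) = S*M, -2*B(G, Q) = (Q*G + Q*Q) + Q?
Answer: -18617/66296 ≈ -0.28082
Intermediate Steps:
B(G, Q) = -Q/2 - Q²/2 - G*Q/2 (B(G, Q) = -((Q*G + Q*Q) + Q)/2 = -((G*Q + Q²) + Q)/2 = -((Q² + G*Q) + Q)/2 = -(Q + Q² + G*Q)/2 = -Q/2 - Q²/2 - G*Q/2)
s(S, M) = M*S/8 (s(S, M) = (S*M)/8 = (M*S)/8 = M*S/8)
k(L) = 3*L (k(L) = 2*L + L = 3*L)
(k(s(B(4, 5), -3)) + 2299)/(-3420 - 4867) = (3*((⅛)*(-3)*(-½*5*(1 + 4 + 5))) + 2299)/(-3420 - 4867) = (3*((⅛)*(-3)*(-½*5*10)) + 2299)/(-8287) = (3*((⅛)*(-3)*(-25)) + 2299)*(-1/8287) = (3*(75/8) + 2299)*(-1/8287) = (225/8 + 2299)*(-1/8287) = (18617/8)*(-1/8287) = -18617/66296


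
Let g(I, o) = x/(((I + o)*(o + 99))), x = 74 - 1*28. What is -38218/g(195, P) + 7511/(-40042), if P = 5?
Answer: -15915381795153/920966 ≈ -1.7281e+7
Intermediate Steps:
x = 46 (x = 74 - 28 = 46)
g(I, o) = 46/((99 + o)*(I + o)) (g(I, o) = 46/(((I + o)*(o + 99))) = 46/(((I + o)*(99 + o))) = 46/(((99 + o)*(I + o))) = 46*(1/((99 + o)*(I + o))) = 46/((99 + o)*(I + o)))
-38218/g(195, P) + 7511/(-40042) = -38218/(46/(5² + 99*195 + 99*5 + 195*5)) + 7511/(-40042) = -38218/(46/(25 + 19305 + 495 + 975)) + 7511*(-1/40042) = -38218/(46/20800) - 7511/40042 = -38218/(46*(1/20800)) - 7511/40042 = -38218/23/10400 - 7511/40042 = -38218*10400/23 - 7511/40042 = -397467200/23 - 7511/40042 = -15915381795153/920966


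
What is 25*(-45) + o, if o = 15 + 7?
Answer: -1103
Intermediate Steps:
o = 22
25*(-45) + o = 25*(-45) + 22 = -1125 + 22 = -1103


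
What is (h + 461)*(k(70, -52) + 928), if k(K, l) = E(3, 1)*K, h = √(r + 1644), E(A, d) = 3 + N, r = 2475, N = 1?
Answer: 556888 + 1208*√4119 ≈ 6.3442e+5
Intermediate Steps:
E(A, d) = 4 (E(A, d) = 3 + 1 = 4)
h = √4119 (h = √(2475 + 1644) = √4119 ≈ 64.179)
k(K, l) = 4*K
(h + 461)*(k(70, -52) + 928) = (√4119 + 461)*(4*70 + 928) = (461 + √4119)*(280 + 928) = (461 + √4119)*1208 = 556888 + 1208*√4119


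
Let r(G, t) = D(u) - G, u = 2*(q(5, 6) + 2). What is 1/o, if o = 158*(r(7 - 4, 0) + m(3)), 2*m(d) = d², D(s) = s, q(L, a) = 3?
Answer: 1/1817 ≈ 0.00055036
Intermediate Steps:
u = 10 (u = 2*(3 + 2) = 2*5 = 10)
m(d) = d²/2
r(G, t) = 10 - G
o = 1817 (o = 158*((10 - (7 - 4)) + (½)*3²) = 158*((10 - 1*3) + (½)*9) = 158*((10 - 3) + 9/2) = 158*(7 + 9/2) = 158*(23/2) = 1817)
1/o = 1/1817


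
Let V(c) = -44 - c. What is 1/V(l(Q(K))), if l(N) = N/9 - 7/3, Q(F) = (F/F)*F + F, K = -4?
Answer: -9/367 ≈ -0.024523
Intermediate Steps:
Q(F) = 2*F (Q(F) = 1*F + F = F + F = 2*F)
l(N) = -7/3 + N/9 (l(N) = N*(⅑) - 7*⅓ = N/9 - 7/3 = -7/3 + N/9)
1/V(l(Q(K))) = 1/(-44 - (-7/3 + (2*(-4))/9)) = 1/(-44 - (-7/3 + (⅑)*(-8))) = 1/(-44 - (-7/3 - 8/9)) = 1/(-44 - 1*(-29/9)) = 1/(-44 + 29/9) = 1/(-367/9) = -9/367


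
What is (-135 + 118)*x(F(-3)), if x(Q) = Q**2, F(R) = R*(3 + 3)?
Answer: -5508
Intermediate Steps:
F(R) = 6*R (F(R) = R*6 = 6*R)
(-135 + 118)*x(F(-3)) = (-135 + 118)*(6*(-3))**2 = -17*(-18)**2 = -17*324 = -5508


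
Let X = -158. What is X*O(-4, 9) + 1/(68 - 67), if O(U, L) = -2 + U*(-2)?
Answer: -947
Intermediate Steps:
O(U, L) = -2 - 2*U
X*O(-4, 9) + 1/(68 - 67) = -158*(-2 - 2*(-4)) + 1/(68 - 67) = -158*(-2 + 8) + 1/1 = -158*6 + 1 = -948 + 1 = -947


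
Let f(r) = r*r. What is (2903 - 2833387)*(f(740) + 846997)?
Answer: -3947384494948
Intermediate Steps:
f(r) = r²
(2903 - 2833387)*(f(740) + 846997) = (2903 - 2833387)*(740² + 846997) = -2830484*(547600 + 846997) = -2830484*1394597 = -3947384494948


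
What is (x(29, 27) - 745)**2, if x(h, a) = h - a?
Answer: 552049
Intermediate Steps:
(x(29, 27) - 745)**2 = ((29 - 1*27) - 745)**2 = ((29 - 27) - 745)**2 = (2 - 745)**2 = (-743)**2 = 552049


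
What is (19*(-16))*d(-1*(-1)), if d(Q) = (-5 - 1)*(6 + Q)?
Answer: 12768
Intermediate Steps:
d(Q) = -36 - 6*Q (d(Q) = -6*(6 + Q) = -36 - 6*Q)
(19*(-16))*d(-1*(-1)) = (19*(-16))*(-36 - (-6)*(-1)) = -304*(-36 - 6*1) = -304*(-36 - 6) = -304*(-42) = 12768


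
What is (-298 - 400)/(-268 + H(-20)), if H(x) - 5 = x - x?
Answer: 698/263 ≈ 2.6540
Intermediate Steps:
H(x) = 5 (H(x) = 5 + (x - x) = 5 + 0 = 5)
(-298 - 400)/(-268 + H(-20)) = (-298 - 400)/(-268 + 5) = -698/(-263) = -698*(-1/263) = 698/263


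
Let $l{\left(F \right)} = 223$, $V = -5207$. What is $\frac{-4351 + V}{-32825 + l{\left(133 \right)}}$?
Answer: $\frac{4779}{16301} \approx 0.29317$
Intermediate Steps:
$\frac{-4351 + V}{-32825 + l{\left(133 \right)}} = \frac{-4351 - 5207}{-32825 + 223} = - \frac{9558}{-32602} = \left(-9558\right) \left(- \frac{1}{32602}\right) = \frac{4779}{16301}$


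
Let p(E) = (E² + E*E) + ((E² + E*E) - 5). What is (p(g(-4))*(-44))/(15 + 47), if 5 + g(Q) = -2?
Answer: -4202/31 ≈ -135.55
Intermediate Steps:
g(Q) = -7 (g(Q) = -5 - 2 = -7)
p(E) = -5 + 4*E² (p(E) = (E² + E²) + ((E² + E²) - 5) = 2*E² + (2*E² - 5) = 2*E² + (-5 + 2*E²) = -5 + 4*E²)
(p(g(-4))*(-44))/(15 + 47) = ((-5 + 4*(-7)²)*(-44))/(15 + 47) = ((-5 + 4*49)*(-44))/62 = ((-5 + 196)*(-44))*(1/62) = (191*(-44))*(1/62) = -8404*1/62 = -4202/31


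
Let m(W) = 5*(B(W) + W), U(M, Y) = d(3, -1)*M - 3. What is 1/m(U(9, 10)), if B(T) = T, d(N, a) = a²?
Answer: 1/60 ≈ 0.016667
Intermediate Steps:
U(M, Y) = -3 + M (U(M, Y) = (-1)²*M - 3 = 1*M - 3 = M - 3 = -3 + M)
m(W) = 10*W (m(W) = 5*(W + W) = 5*(2*W) = 10*W)
1/m(U(9, 10)) = 1/(10*(-3 + 9)) = 1/(10*6) = 1/60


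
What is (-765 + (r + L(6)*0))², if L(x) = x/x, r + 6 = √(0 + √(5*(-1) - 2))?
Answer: (771 - 7^(¼)*√I)² ≈ 5.9267e+5 - 1771.0*I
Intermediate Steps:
r = -6 + 7^(¼)*√I (r = -6 + √(0 + √(5*(-1) - 2)) = -6 + √(0 + √(-5 - 2)) = -6 + √(0 + √(-7)) = -6 + √(0 + I*√7) = -6 + √(I*√7) = -6 + 7^(¼)*√I ≈ -4.8498 + 1.1502*I)
L(x) = 1
(-765 + (r + L(6)*0))² = (-765 + ((-6 + 7^(¼)*√I) + 1*0))² = (-765 + ((-6 + 7^(¼)*√I) + 0))² = (-765 + (-6 + 7^(¼)*√I))² = (-771 + 7^(¼)*√I)²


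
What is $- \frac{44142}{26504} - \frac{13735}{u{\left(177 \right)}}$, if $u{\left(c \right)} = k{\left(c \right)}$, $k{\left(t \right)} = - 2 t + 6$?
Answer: $\frac{21791939}{576462} \approx 37.803$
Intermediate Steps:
$k{\left(t \right)} = 6 - 2 t$
$u{\left(c \right)} = 6 - 2 c$
$- \frac{44142}{26504} - \frac{13735}{u{\left(177 \right)}} = - \frac{44142}{26504} - \frac{13735}{6 - 354} = \left(-44142\right) \frac{1}{26504} - \frac{13735}{6 - 354} = - \frac{22071}{13252} - \frac{13735}{-348} = - \frac{22071}{13252} - - \frac{13735}{348} = - \frac{22071}{13252} + \frac{13735}{348} = \frac{21791939}{576462}$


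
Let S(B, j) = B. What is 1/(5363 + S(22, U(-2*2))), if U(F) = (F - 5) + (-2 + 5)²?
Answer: 1/5385 ≈ 0.00018570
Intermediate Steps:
U(F) = 4 + F (U(F) = (-5 + F) + 3² = (-5 + F) + 9 = 4 + F)
1/(5363 + S(22, U(-2*2))) = 1/(5363 + 22) = 1/5385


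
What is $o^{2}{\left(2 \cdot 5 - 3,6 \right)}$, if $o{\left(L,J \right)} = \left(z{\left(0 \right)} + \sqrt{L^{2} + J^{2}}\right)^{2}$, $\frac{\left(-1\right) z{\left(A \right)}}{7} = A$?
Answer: $7225$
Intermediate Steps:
$z{\left(A \right)} = - 7 A$
$o{\left(L,J \right)} = J^{2} + L^{2}$ ($o{\left(L,J \right)} = \left(\left(-7\right) 0 + \sqrt{L^{2} + J^{2}}\right)^{2} = \left(0 + \sqrt{J^{2} + L^{2}}\right)^{2} = \left(\sqrt{J^{2} + L^{2}}\right)^{2} = J^{2} + L^{2}$)
$o^{2}{\left(2 \cdot 5 - 3,6 \right)} = \left(6^{2} + \left(2 \cdot 5 - 3\right)^{2}\right)^{2} = \left(36 + \left(10 - 3\right)^{2}\right)^{2} = \left(36 + 7^{2}\right)^{2} = \left(36 + 49\right)^{2} = 85^{2} = 7225$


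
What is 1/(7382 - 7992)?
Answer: -1/610 ≈ -0.0016393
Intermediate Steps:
1/(7382 - 7992) = 1/(-610) = -1/610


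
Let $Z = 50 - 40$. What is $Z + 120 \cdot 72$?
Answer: $8650$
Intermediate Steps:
$Z = 10$ ($Z = 50 - 40 = 10$)
$Z + 120 \cdot 72 = 10 + 120 \cdot 72 = 10 + 8640 = 8650$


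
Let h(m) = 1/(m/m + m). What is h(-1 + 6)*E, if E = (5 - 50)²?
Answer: 675/2 ≈ 337.50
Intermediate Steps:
h(m) = 1/(1 + m)
E = 2025 (E = (-45)² = 2025)
h(-1 + 6)*E = 2025/(1 + (-1 + 6)) = 2025/(1 + 5) = 2025/6 = (⅙)*2025 = 675/2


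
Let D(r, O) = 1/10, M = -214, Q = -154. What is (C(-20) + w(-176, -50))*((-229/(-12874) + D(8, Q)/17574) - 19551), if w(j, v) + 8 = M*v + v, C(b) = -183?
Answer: -231319835427499267/1131238380 ≈ -2.0448e+8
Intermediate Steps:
D(r, O) = ⅒
w(j, v) = -8 - 213*v (w(j, v) = -8 + (-214*v + v) = -8 - 213*v)
(C(-20) + w(-176, -50))*((-229/(-12874) + D(8, Q)/17574) - 19551) = (-183 + (-8 - 213*(-50)))*((-229/(-12874) + (⅒)/17574) - 19551) = (-183 + (-8 + 10650))*((-229*(-1/12874) + (⅒)*(1/17574)) - 19551) = (-183 + 10642)*((229/12874 + 1/175740) - 19551) = 10459*(20128667/1131238380 - 19551) = 10459*(-22116821438713/1131238380) = -231319835427499267/1131238380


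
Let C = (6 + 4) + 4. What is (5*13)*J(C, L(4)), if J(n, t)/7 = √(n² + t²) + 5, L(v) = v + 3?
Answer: 2275 + 3185*√5 ≈ 9396.9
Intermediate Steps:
C = 14 (C = 10 + 4 = 14)
L(v) = 3 + v
J(n, t) = 35 + 7*√(n² + t²) (J(n, t) = 7*(√(n² + t²) + 5) = 7*(5 + √(n² + t²)) = 35 + 7*√(n² + t²))
(5*13)*J(C, L(4)) = (5*13)*(35 + 7*√(14² + (3 + 4)²)) = 65*(35 + 7*√(196 + 7²)) = 65*(35 + 7*√(196 + 49)) = 65*(35 + 7*√245) = 65*(35 + 7*(7*√5)) = 65*(35 + 49*√5) = 2275 + 3185*√5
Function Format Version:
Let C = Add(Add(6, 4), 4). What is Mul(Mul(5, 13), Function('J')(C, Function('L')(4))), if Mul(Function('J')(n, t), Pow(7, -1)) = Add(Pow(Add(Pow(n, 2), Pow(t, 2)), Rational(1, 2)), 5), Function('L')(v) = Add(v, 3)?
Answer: Add(2275, Mul(3185, Pow(5, Rational(1, 2)))) ≈ 9396.9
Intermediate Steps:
C = 14 (C = Add(10, 4) = 14)
Function('L')(v) = Add(3, v)
Function('J')(n, t) = Add(35, Mul(7, Pow(Add(Pow(n, 2), Pow(t, 2)), Rational(1, 2)))) (Function('J')(n, t) = Mul(7, Add(Pow(Add(Pow(n, 2), Pow(t, 2)), Rational(1, 2)), 5)) = Mul(7, Add(5, Pow(Add(Pow(n, 2), Pow(t, 2)), Rational(1, 2)))) = Add(35, Mul(7, Pow(Add(Pow(n, 2), Pow(t, 2)), Rational(1, 2)))))
Mul(Mul(5, 13), Function('J')(C, Function('L')(4))) = Mul(Mul(5, 13), Add(35, Mul(7, Pow(Add(Pow(14, 2), Pow(Add(3, 4), 2)), Rational(1, 2))))) = Mul(65, Add(35, Mul(7, Pow(Add(196, Pow(7, 2)), Rational(1, 2))))) = Mul(65, Add(35, Mul(7, Pow(Add(196, 49), Rational(1, 2))))) = Mul(65, Add(35, Mul(7, Pow(245, Rational(1, 2))))) = Mul(65, Add(35, Mul(7, Mul(7, Pow(5, Rational(1, 2)))))) = Mul(65, Add(35, Mul(49, Pow(5, Rational(1, 2))))) = Add(2275, Mul(3185, Pow(5, Rational(1, 2))))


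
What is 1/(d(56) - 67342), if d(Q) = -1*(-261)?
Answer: -1/67081 ≈ -1.4907e-5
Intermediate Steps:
d(Q) = 261
1/(d(56) - 67342) = 1/(261 - 67342) = 1/(-67081) = -1/67081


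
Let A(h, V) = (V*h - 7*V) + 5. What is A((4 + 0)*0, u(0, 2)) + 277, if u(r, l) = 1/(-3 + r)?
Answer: 853/3 ≈ 284.33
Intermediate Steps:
A(h, V) = 5 - 7*V + V*h (A(h, V) = (-7*V + V*h) + 5 = 5 - 7*V + V*h)
A((4 + 0)*0, u(0, 2)) + 277 = (5 - 7/(-3 + 0) + ((4 + 0)*0)/(-3 + 0)) + 277 = (5 - 7/(-3) + (4*0)/(-3)) + 277 = (5 - 7*(-⅓) - ⅓*0) + 277 = (5 + 7/3 + 0) + 277 = 22/3 + 277 = 853/3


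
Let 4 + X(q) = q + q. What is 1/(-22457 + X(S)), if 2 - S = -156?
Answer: -1/22145 ≈ -4.5157e-5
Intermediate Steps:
S = 158 (S = 2 - 1*(-156) = 2 + 156 = 158)
X(q) = -4 + 2*q (X(q) = -4 + (q + q) = -4 + 2*q)
1/(-22457 + X(S)) = 1/(-22457 + (-4 + 2*158)) = 1/(-22457 + (-4 + 316)) = 1/(-22457 + 312) = 1/(-22145) = -1/22145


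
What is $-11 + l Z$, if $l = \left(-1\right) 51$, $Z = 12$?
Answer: $-623$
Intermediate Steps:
$l = -51$
$-11 + l Z = -11 - 612 = -623$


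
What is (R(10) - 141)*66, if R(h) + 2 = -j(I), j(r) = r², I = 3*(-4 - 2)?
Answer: -30822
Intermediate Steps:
I = -18 (I = 3*(-6) = -18)
R(h) = -326 (R(h) = -2 - 1*(-18)² = -2 - 1*324 = -2 - 324 = -326)
(R(10) - 141)*66 = (-326 - 141)*66 = -467*66 = -30822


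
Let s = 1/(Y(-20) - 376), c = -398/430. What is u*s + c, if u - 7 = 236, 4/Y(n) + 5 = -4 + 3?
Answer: -76321/48590 ≈ -1.5707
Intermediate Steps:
Y(n) = -2/3 (Y(n) = 4/(-5 + (-4 + 3)) = 4/(-5 - 1) = 4/(-6) = 4*(-1/6) = -2/3)
u = 243 (u = 7 + 236 = 243)
c = -199/215 (c = -398*1/430 = -199/215 ≈ -0.92558)
s = -3/1130 (s = 1/(-2/3 - 376) = 1/(-1130/3) = -3/1130 ≈ -0.0026549)
u*s + c = 243*(-3/1130) - 199/215 = -729/1130 - 199/215 = -76321/48590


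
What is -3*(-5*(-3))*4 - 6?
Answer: -186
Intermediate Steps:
-3*(-5*(-3))*4 - 6 = -45*4 - 6 = -3*60 - 6 = -180 - 6 = -186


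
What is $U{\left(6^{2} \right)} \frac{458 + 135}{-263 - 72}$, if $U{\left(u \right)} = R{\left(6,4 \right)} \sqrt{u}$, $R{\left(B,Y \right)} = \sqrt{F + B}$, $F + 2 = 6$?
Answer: $- \frac{3558 \sqrt{10}}{335} \approx -33.586$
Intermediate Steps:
$F = 4$ ($F = -2 + 6 = 4$)
$R{\left(B,Y \right)} = \sqrt{4 + B}$
$U{\left(u \right)} = \sqrt{10} \sqrt{u}$ ($U{\left(u \right)} = \sqrt{4 + 6} \sqrt{u} = \sqrt{10} \sqrt{u}$)
$U{\left(6^{2} \right)} \frac{458 + 135}{-263 - 72} = \sqrt{10} \sqrt{6^{2}} \frac{458 + 135}{-263 - 72} = \sqrt{10} \sqrt{36} \frac{593}{-335} = \sqrt{10} \cdot 6 \cdot 593 \left(- \frac{1}{335}\right) = 6 \sqrt{10} \left(- \frac{593}{335}\right) = - \frac{3558 \sqrt{10}}{335}$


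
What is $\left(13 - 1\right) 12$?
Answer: $144$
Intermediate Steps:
$\left(13 - 1\right) 12 = 12 \cdot 12 = 144$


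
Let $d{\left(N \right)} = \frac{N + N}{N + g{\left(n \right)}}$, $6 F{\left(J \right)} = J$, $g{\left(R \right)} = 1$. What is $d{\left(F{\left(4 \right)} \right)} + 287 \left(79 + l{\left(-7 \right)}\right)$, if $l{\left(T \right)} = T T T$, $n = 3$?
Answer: $- \frac{378836}{5} \approx -75767.0$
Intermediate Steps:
$F{\left(J \right)} = \frac{J}{6}$
$l{\left(T \right)} = T^{3}$ ($l{\left(T \right)} = T^{2} T = T^{3}$)
$d{\left(N \right)} = \frac{2 N}{1 + N}$ ($d{\left(N \right)} = \frac{N + N}{N + 1} = \frac{2 N}{1 + N}$)
$d{\left(F{\left(4 \right)} \right)} + 287 \left(79 + l{\left(-7 \right)}\right) = \frac{2 \cdot \frac{1}{6} \cdot 4}{1 + \frac{1}{6} \cdot 4} + 287 \left(79 + \left(-7\right)^{3}\right) = 2 \cdot \frac{2}{3} \frac{1}{1 + \frac{2}{3}} + 287 \left(79 - 343\right) = 2 \cdot \frac{2}{3} \frac{1}{\frac{5}{3}} + 287 \left(-264\right) = 2 \cdot \frac{2}{3} \cdot \frac{3}{5} - 75768 = \frac{4}{5} - 75768 = - \frac{378836}{5}$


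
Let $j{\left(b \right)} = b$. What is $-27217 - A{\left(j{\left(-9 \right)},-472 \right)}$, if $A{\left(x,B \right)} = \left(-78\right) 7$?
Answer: $-26671$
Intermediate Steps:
$A{\left(x,B \right)} = -546$
$-27217 - A{\left(j{\left(-9 \right)},-472 \right)} = -27217 - -546 = -27217 + 546 = -26671$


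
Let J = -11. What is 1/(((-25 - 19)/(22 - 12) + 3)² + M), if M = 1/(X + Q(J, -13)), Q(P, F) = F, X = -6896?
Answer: 172725/338516 ≈ 0.51024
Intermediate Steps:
M = -1/6909 (M = 1/(-6896 - 13) = 1/(-6909) = -1/6909 ≈ -0.00014474)
1/(((-25 - 19)/(22 - 12) + 3)² + M) = 1/(((-25 - 19)/(22 - 12) + 3)² - 1/6909) = 1/((-44/10 + 3)² - 1/6909) = 1/((-44*⅒ + 3)² - 1/6909) = 1/((-22/5 + 3)² - 1/6909) = 1/((-7/5)² - 1/6909) = 1/(49/25 - 1/6909) = 1/(338516/172725) = 172725/338516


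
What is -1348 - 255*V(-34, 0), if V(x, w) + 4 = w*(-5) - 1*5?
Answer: 947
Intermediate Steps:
V(x, w) = -9 - 5*w (V(x, w) = -4 + (w*(-5) - 1*5) = -4 + (-5*w - 5) = -4 + (-5 - 5*w) = -9 - 5*w)
-1348 - 255*V(-34, 0) = -1348 - 255*(-9 - 5*0) = -1348 - 255*(-9 + 0) = -1348 - 255*(-9) = -1348 + 2295 = 947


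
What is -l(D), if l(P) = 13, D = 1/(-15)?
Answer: -13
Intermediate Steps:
D = -1/15 ≈ -0.066667
-l(D) = -1*13 = -13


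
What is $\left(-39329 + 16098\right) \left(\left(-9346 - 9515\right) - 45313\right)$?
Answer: $1490826194$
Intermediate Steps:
$\left(-39329 + 16098\right) \left(\left(-9346 - 9515\right) - 45313\right) = - 23231 \left(-18861 - 45313\right) = \left(-23231\right) \left(-64174\right) = 1490826194$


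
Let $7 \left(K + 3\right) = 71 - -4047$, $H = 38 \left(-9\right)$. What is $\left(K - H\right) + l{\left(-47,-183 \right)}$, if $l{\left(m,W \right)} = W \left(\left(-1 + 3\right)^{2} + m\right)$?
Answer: $\frac{61574}{7} \approx 8796.3$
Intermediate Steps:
$l{\left(m,W \right)} = W \left(4 + m\right)$ ($l{\left(m,W \right)} = W \left(2^{2} + m\right) = W \left(4 + m\right)$)
$H = -342$
$K = \frac{4097}{7}$ ($K = -3 + \frac{71 - -4047}{7} = -3 + \frac{71 + 4047}{7} = -3 + \frac{1}{7} \cdot 4118 = -3 + \frac{4118}{7} = \frac{4097}{7} \approx 585.29$)
$\left(K - H\right) + l{\left(-47,-183 \right)} = \left(\frac{4097}{7} - -342\right) - 183 \left(4 - 47\right) = \left(\frac{4097}{7} + 342\right) - -7869 = \frac{6491}{7} + 7869 = \frac{61574}{7}$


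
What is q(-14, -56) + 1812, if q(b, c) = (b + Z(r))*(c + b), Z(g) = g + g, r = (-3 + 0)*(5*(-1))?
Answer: 692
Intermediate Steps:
r = 15 (r = -3*(-5) = 15)
Z(g) = 2*g
q(b, c) = (30 + b)*(b + c) (q(b, c) = (b + 2*15)*(c + b) = (b + 30)*(b + c) = (30 + b)*(b + c))
q(-14, -56) + 1812 = ((-14)² + 30*(-14) + 30*(-56) - 14*(-56)) + 1812 = (196 - 420 - 1680 + 784) + 1812 = -1120 + 1812 = 692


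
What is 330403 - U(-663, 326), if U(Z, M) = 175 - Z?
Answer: 329565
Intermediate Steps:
330403 - U(-663, 326) = 330403 - (175 - 1*(-663)) = 330403 - (175 + 663) = 330403 - 1*838 = 330403 - 838 = 329565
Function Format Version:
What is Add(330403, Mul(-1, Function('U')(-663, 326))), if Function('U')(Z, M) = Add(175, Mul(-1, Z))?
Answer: 329565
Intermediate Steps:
Add(330403, Mul(-1, Function('U')(-663, 326))) = Add(330403, Mul(-1, Add(175, Mul(-1, -663)))) = Add(330403, Mul(-1, Add(175, 663))) = Add(330403, Mul(-1, 838)) = Add(330403, -838) = 329565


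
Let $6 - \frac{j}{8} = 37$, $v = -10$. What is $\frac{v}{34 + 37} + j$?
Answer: $- \frac{17618}{71} \approx -248.14$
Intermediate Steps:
$j = -248$ ($j = 48 - 296 = -248$)
$\frac{v}{34 + 37} + j = \frac{1}{34 + 37} \left(-10\right) - 248 = \frac{1}{71} \left(-10\right) - 248 = - \frac{10}{71} - 248 = - \frac{17618}{71}$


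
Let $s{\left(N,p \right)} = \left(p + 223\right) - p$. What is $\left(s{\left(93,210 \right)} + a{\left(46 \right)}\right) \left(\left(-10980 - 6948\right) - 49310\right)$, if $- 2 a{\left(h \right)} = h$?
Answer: $-13447600$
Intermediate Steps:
$a{\left(h \right)} = - \frac{h}{2}$
$s{\left(N,p \right)} = 223$ ($s{\left(N,p \right)} = \left(223 + p\right) - p = 223$)
$\left(s{\left(93,210 \right)} + a{\left(46 \right)}\right) \left(\left(-10980 - 6948\right) - 49310\right) = \left(223 - 23\right) \left(\left(-10980 - 6948\right) - 49310\right) = 200 \left(-17928 - 49310\right) = 200 \left(-67238\right) = -13447600$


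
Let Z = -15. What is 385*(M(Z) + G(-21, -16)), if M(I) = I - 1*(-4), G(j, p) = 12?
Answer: 385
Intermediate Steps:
M(I) = 4 + I (M(I) = I + 4 = 4 + I)
385*(M(Z) + G(-21, -16)) = 385*((4 - 15) + 12) = 385*(-11 + 12) = 385*1 = 385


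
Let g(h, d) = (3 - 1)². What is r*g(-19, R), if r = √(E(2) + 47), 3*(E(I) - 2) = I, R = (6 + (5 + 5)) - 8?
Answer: 4*√447/3 ≈ 28.190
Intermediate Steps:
R = 8 (R = (6 + 10) - 8 = 16 - 8 = 8)
E(I) = 2 + I/3
g(h, d) = 4 (g(h, d) = 2² = 4)
r = √447/3 (r = √((2 + (⅓)*2) + 47) = √((2 + ⅔) + 47) = √(8/3 + 47) = √(149/3) = √447/3 ≈ 7.0475)
r*g(-19, R) = (√447/3)*4 = 4*√447/3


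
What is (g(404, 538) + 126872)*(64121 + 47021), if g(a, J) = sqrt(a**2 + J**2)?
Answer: 14100807824 + 222284*sqrt(113165) ≈ 1.4176e+10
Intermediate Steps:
g(a, J) = sqrt(J**2 + a**2)
(g(404, 538) + 126872)*(64121 + 47021) = (sqrt(538**2 + 404**2) + 126872)*(64121 + 47021) = (sqrt(289444 + 163216) + 126872)*111142 = (sqrt(452660) + 126872)*111142 = (2*sqrt(113165) + 126872)*111142 = (126872 + 2*sqrt(113165))*111142 = 14100807824 + 222284*sqrt(113165)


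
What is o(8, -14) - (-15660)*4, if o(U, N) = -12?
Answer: 62628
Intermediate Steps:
o(8, -14) - (-15660)*4 = -12 - (-15660)*4 = -12 - 174*(-360) = -12 + 62640 = 62628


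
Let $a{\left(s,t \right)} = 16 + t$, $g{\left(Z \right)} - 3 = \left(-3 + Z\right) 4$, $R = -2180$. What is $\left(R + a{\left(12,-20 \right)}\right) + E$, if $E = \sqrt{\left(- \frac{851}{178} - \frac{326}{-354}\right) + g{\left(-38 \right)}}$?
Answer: $-2184 + \frac{i \sqrt{163644652974}}{31506} \approx -2184.0 + 12.84 i$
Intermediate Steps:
$g{\left(Z \right)} = -9 + 4 Z$ ($g{\left(Z \right)} = 3 + \left(-3 + Z\right) 4 = 3 + \left(-12 + 4 Z\right) = -9 + 4 Z$)
$E = \frac{i \sqrt{163644652974}}{31506}$ ($E = \sqrt{\left(- \frac{851}{178} - \frac{326}{-354}\right) + \left(-9 + 4 \left(-38\right)\right)} = \sqrt{\left(\left(-851\right) \frac{1}{178} - - \frac{163}{177}\right) - 161} = \sqrt{\left(- \frac{851}{178} + \frac{163}{177}\right) - 161} = \sqrt{- \frac{121613}{31506} - 161} = \sqrt{- \frac{5194079}{31506}} = \frac{i \sqrt{163644652974}}{31506} \approx 12.84 i$)
$\left(R + a{\left(12,-20 \right)}\right) + E = \left(-2180 + \left(16 - 20\right)\right) + \frac{i \sqrt{163644652974}}{31506} = \left(-2180 - 4\right) + \frac{i \sqrt{163644652974}}{31506} = -2184 + \frac{i \sqrt{163644652974}}{31506}$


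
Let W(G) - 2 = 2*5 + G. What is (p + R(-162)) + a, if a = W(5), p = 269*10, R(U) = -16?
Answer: 2691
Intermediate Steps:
p = 2690
W(G) = 12 + G (W(G) = 2 + (2*5 + G) = 2 + (10 + G) = 12 + G)
a = 17 (a = 12 + 5 = 17)
(p + R(-162)) + a = (2690 - 16) + 17 = 2674 + 17 = 2691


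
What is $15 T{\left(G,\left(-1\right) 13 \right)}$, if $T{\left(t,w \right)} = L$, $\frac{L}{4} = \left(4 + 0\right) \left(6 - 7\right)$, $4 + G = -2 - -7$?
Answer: $-240$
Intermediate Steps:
$G = 1$ ($G = -4 - -5 = -4 + \left(-2 + 7\right) = -4 + 5 = 1$)
$L = -16$ ($L = 4 \left(4 + 0\right) \left(6 - 7\right) = 4 \cdot 4 \left(-1\right) = 4 \left(-4\right) = -16$)
$T{\left(t,w \right)} = -16$
$15 T{\left(G,\left(-1\right) 13 \right)} = 15 \left(-16\right) = -240$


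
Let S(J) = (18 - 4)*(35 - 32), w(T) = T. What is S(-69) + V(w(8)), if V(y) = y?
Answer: 50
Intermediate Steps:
S(J) = 42 (S(J) = 14*3 = 42)
S(-69) + V(w(8)) = 42 + 8 = 50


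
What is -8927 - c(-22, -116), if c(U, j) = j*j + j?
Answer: -22267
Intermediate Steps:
c(U, j) = j + j² (c(U, j) = j² + j = j + j²)
-8927 - c(-22, -116) = -8927 - (-116)*(1 - 116) = -8927 - (-116)*(-115) = -8927 - 1*13340 = -8927 - 13340 = -22267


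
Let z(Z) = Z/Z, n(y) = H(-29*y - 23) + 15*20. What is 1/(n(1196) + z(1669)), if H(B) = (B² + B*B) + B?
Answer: 1/2409117292 ≈ 4.1509e-10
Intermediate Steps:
H(B) = B + 2*B² (H(B) = (B² + B²) + B = 2*B² + B = B + 2*B²)
n(y) = 300 + (-45 - 58*y)*(-23 - 29*y) (n(y) = (-29*y - 23)*(1 + 2*(-29*y - 23)) + 15*20 = (-23 - 29*y)*(1 + 2*(-23 - 29*y)) + 300 = (-23 - 29*y)*(1 + (-46 - 58*y)) + 300 = (-23 - 29*y)*(-45 - 58*y) + 300 = (-45 - 58*y)*(-23 - 29*y) + 300 = 300 + (-45 - 58*y)*(-23 - 29*y))
z(Z) = 1
1/(n(1196) + z(1669)) = 1/((1335 + 1682*1196² + 2639*1196) + 1) = 1/((1335 + 1682*1430416 + 3156244) + 1) = 1/((1335 + 2405959712 + 3156244) + 1) = 1/(2409117291 + 1) = 1/2409117292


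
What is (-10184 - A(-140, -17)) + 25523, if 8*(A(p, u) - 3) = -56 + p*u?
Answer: 30091/2 ≈ 15046.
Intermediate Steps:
A(p, u) = -4 + p*u/8 (A(p, u) = 3 + (-56 + p*u)/8 = 3 + (-7 + p*u/8) = -4 + p*u/8)
(-10184 - A(-140, -17)) + 25523 = (-10184 - (-4 + (⅛)*(-140)*(-17))) + 25523 = (-10184 - (-4 + 595/2)) + 25523 = (-10184 - 1*587/2) + 25523 = (-10184 - 587/2) + 25523 = -20955/2 + 25523 = 30091/2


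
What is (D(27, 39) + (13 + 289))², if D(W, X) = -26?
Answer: 76176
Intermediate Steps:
(D(27, 39) + (13 + 289))² = (-26 + (13 + 289))² = (-26 + 302)² = 276² = 76176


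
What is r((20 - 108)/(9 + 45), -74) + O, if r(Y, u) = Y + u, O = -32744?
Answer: -886130/27 ≈ -32820.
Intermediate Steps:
r((20 - 108)/(9 + 45), -74) + O = ((20 - 108)/(9 + 45) - 74) - 32744 = (-88/54 - 74) - 32744 = (-88*1/54 - 74) - 32744 = (-44/27 - 74) - 32744 = -2042/27 - 32744 = -886130/27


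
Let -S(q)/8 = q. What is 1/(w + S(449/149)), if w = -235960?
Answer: -149/35161632 ≈ -4.2376e-6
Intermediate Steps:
S(q) = -8*q
1/(w + S(449/149)) = 1/(-235960 - 3592/149) = 1/(-35161632/149) = -149/35161632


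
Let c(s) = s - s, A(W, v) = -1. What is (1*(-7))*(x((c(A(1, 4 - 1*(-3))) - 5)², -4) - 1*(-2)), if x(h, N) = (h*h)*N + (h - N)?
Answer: 17283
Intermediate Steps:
c(s) = 0
x(h, N) = h - N + N*h² (x(h, N) = h²*N + (h - N) = N*h² + (h - N) = h - N + N*h²)
(1*(-7))*(x((c(A(1, 4 - 1*(-3))) - 5)², -4) - 1*(-2)) = (1*(-7))*(((0 - 5)² - 1*(-4) - 4*(0 - 5)⁴) - 1*(-2)) = -7*(((-5)² + 4 - 4*((-5)²)²) + 2) = -7*((25 + 4 - 4*25²) + 2) = -7*((25 + 4 - 4*625) + 2) = -7*((25 + 4 - 2500) + 2) = -7*(-2471 + 2) = -7*(-2469) = 17283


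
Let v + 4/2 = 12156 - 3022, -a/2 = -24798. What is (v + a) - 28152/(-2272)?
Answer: 16682271/284 ≈ 58740.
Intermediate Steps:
a = 49596 (a = -2*(-24798) = 49596)
v = 9132 (v = -2 + (12156 - 3022) = -2 + 9134 = 9132)
(v + a) - 28152/(-2272) = (9132 + 49596) - 28152/(-2272) = 58728 - 28152*(-1/2272) = 58728 + 3519/284 = 16682271/284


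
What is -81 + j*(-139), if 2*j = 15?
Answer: -2247/2 ≈ -1123.5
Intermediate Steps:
j = 15/2 (j = (1/2)*15 = 15/2 ≈ 7.5000)
-81 + j*(-139) = -81 + (15/2)*(-139) = -81 - 2085/2 = -2247/2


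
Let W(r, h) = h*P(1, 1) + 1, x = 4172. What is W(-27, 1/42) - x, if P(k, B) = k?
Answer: -175181/42 ≈ -4171.0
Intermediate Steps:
W(r, h) = 1 + h (W(r, h) = h*1 + 1 = h + 1 = 1 + h)
W(-27, 1/42) - x = (1 + 1/42) - 1*4172 = (1 + 1/42) - 4172 = 43/42 - 4172 = -175181/42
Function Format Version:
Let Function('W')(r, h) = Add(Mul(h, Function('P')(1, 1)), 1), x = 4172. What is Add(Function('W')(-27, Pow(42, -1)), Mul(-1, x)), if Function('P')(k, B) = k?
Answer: Rational(-175181, 42) ≈ -4171.0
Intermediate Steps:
Function('W')(r, h) = Add(1, h) (Function('W')(r, h) = Add(Mul(h, 1), 1) = Add(h, 1) = Add(1, h))
Add(Function('W')(-27, Pow(42, -1)), Mul(-1, x)) = Add(Add(1, Pow(42, -1)), Mul(-1, 4172)) = Add(Add(1, Rational(1, 42)), -4172) = Add(Rational(43, 42), -4172) = Rational(-175181, 42)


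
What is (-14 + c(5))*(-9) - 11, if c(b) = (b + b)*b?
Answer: -335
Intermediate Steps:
c(b) = 2*b**2 (c(b) = (2*b)*b = 2*b**2)
(-14 + c(5))*(-9) - 11 = (-14 + 2*5**2)*(-9) - 11 = (-14 + 2*25)*(-9) - 11 = (-14 + 50)*(-9) - 11 = 36*(-9) - 11 = -324 - 11 = -335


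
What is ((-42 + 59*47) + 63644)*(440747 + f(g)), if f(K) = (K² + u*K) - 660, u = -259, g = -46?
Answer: 30142015875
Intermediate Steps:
f(K) = -660 + K² - 259*K (f(K) = (K² - 259*K) - 660 = -660 + K² - 259*K)
((-42 + 59*47) + 63644)*(440747 + f(g)) = ((-42 + 59*47) + 63644)*(440747 + (-660 + (-46)² - 259*(-46))) = ((-42 + 2773) + 63644)*(440747 + (-660 + 2116 + 11914)) = (2731 + 63644)*(440747 + 13370) = 66375*454117 = 30142015875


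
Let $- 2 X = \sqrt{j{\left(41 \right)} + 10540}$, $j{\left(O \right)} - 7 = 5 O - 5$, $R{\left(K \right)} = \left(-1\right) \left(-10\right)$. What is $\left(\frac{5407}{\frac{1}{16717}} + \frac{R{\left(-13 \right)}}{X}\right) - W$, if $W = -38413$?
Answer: $90427232 - \frac{20 \sqrt{10747}}{10747} \approx 9.0427 \cdot 10^{7}$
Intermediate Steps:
$R{\left(K \right)} = 10$
$j{\left(O \right)} = 2 + 5 O$ ($j{\left(O \right)} = 7 + \left(5 O - 5\right) = 7 + \left(-5 + 5 O\right) = 2 + 5 O$)
$X = - \frac{\sqrt{10747}}{2}$ ($X = - \frac{\sqrt{\left(2 + 5 \cdot 41\right) + 10540}}{2} = - \frac{\sqrt{\left(2 + 205\right) + 10540}}{2} = - \frac{\sqrt{207 + 10540}}{2} = - \frac{\sqrt{10747}}{2} \approx -51.834$)
$\left(\frac{5407}{\frac{1}{16717}} + \frac{R{\left(-13 \right)}}{X}\right) - W = \left(\frac{5407}{\frac{1}{16717}} + \frac{10}{\left(- \frac{1}{2}\right) \sqrt{10747}}\right) - -38413 = \left(5407 \frac{1}{\frac{1}{16717}} + 10 \left(- \frac{2 \sqrt{10747}}{10747}\right)\right) + 38413 = \left(5407 \cdot 16717 - \frac{20 \sqrt{10747}}{10747}\right) + 38413 = \left(90388819 - \frac{20 \sqrt{10747}}{10747}\right) + 38413 = 90427232 - \frac{20 \sqrt{10747}}{10747}$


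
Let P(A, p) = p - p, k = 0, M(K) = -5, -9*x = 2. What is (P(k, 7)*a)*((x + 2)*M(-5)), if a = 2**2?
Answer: 0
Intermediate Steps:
x = -2/9 (x = -1/9*2 = -2/9 ≈ -0.22222)
P(A, p) = 0
a = 4
(P(k, 7)*a)*((x + 2)*M(-5)) = (0*4)*((-2/9 + 2)*(-5)) = 0*((16/9)*(-5)) = 0*(-80/9) = 0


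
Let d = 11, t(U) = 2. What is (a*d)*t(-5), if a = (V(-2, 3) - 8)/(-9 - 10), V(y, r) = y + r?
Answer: 154/19 ≈ 8.1053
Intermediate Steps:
V(y, r) = r + y
a = 7/19 (a = ((3 - 2) - 8)/(-9 - 10) = (1 - 8)/(-19) = -7*(-1/19) = 7/19 ≈ 0.36842)
(a*d)*t(-5) = ((7/19)*11)*2 = (77/19)*2 = 154/19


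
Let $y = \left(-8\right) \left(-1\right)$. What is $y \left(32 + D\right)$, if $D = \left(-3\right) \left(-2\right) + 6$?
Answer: $352$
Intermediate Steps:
$y = 8$
$D = 12$ ($D = 6 + 6 = 12$)
$y \left(32 + D\right) = 8 \left(32 + 12\right) = 8 \cdot 44 = 352$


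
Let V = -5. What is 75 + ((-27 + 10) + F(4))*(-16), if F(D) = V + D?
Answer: 363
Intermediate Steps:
F(D) = -5 + D
75 + ((-27 + 10) + F(4))*(-16) = 75 + ((-27 + 10) + (-5 + 4))*(-16) = 75 + (-17 - 1)*(-16) = 75 - 18*(-16) = 75 + 288 = 363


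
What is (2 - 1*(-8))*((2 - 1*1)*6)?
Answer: 60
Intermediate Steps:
(2 - 1*(-8))*((2 - 1*1)*6) = (2 + 8)*((2 - 1)*6) = 10*(1*6) = 10*6 = 60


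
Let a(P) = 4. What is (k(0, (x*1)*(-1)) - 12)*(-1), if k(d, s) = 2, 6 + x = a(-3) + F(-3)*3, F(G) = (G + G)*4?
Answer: 10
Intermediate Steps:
F(G) = 8*G (F(G) = (2*G)*4 = 8*G)
x = -74 (x = -6 + (4 + (8*(-3))*3) = -6 + (4 - 24*3) = -6 + (4 - 72) = -6 - 68 = -74)
(k(0, (x*1)*(-1)) - 12)*(-1) = (2 - 12)*(-1) = -10*(-1) = 10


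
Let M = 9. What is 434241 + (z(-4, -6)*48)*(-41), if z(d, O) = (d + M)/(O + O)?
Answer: 435061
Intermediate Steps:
z(d, O) = (9 + d)/(2*O) (z(d, O) = (d + 9)/(O + O) = (9 + d)/((2*O)) = (9 + d)*(1/(2*O)) = (9 + d)/(2*O))
434241 + (z(-4, -6)*48)*(-41) = 434241 + (((1/2)*(9 - 4)/(-6))*48)*(-41) = 434241 + (((1/2)*(-1/6)*5)*48)*(-41) = 434241 - 5/12*48*(-41) = 434241 - 20*(-41) = 434241 + 820 = 435061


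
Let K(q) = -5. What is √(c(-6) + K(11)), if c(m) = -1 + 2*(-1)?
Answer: 2*I*√2 ≈ 2.8284*I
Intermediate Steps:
c(m) = -3 (c(m) = -1 - 2 = -3)
√(c(-6) + K(11)) = √(-3 - 5) = √(-8) = 2*I*√2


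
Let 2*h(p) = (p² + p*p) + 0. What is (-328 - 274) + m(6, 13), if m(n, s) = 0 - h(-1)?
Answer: -603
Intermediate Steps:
h(p) = p² (h(p) = ((p² + p*p) + 0)/2 = ((p² + p²) + 0)/2 = (2*p² + 0)/2 = (2*p²)/2 = p²)
m(n, s) = -1 (m(n, s) = 0 - 1*(-1)² = 0 - 1*1 = 0 - 1 = -1)
(-328 - 274) + m(6, 13) = (-328 - 274) - 1 = -602 - 1 = -603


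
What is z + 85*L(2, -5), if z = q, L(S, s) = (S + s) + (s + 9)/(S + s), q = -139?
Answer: -1522/3 ≈ -507.33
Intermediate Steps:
L(S, s) = S + s + (9 + s)/(S + s) (L(S, s) = (S + s) + (9 + s)/(S + s) = S + s + (9 + s)/(S + s))
z = -139
z + 85*L(2, -5) = -139 + 85*((9 - 5 + 2**2 + (-5)**2 + 2*2*(-5))/(2 - 5)) = -139 + 85*((9 - 5 + 4 + 25 - 20)/(-3)) = -139 + 85*(-1/3*13) = -139 + 85*(-13/3) = -139 - 1105/3 = -1522/3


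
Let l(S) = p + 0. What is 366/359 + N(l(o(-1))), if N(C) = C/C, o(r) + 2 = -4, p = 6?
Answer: 725/359 ≈ 2.0195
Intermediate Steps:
o(r) = -6 (o(r) = -2 - 4 = -6)
l(S) = 6 (l(S) = 6 + 0 = 6)
N(C) = 1
366/359 + N(l(o(-1))) = 366/359 + 1 = 725/359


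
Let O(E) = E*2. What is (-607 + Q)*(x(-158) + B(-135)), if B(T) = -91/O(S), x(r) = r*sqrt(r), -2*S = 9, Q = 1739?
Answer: 103012/9 - 178856*I*sqrt(158) ≈ 11446.0 - 2.2482e+6*I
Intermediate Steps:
S = -9/2 (S = -1/2*9 = -9/2 ≈ -4.5000)
O(E) = 2*E
x(r) = r**(3/2)
B(T) = 91/9 (B(T) = -91/(2*(-9/2)) = -91/(-9) = -91*(-1/9) = 91/9)
(-607 + Q)*(x(-158) + B(-135)) = (-607 + 1739)*((-158)**(3/2) + 91/9) = 1132*(-158*I*sqrt(158) + 91/9) = 1132*(91/9 - 158*I*sqrt(158)) = 103012/9 - 178856*I*sqrt(158)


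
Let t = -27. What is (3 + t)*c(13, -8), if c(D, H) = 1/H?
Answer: 3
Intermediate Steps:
(3 + t)*c(13, -8) = (3 - 27)/(-8) = -24*(-1/8) = 3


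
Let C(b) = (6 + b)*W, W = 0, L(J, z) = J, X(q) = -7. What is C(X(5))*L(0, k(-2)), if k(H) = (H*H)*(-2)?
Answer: 0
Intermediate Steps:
k(H) = -2*H² (k(H) = H²*(-2) = -2*H²)
C(b) = 0 (C(b) = (6 + b)*0 = 0)
C(X(5))*L(0, k(-2)) = 0*0 = 0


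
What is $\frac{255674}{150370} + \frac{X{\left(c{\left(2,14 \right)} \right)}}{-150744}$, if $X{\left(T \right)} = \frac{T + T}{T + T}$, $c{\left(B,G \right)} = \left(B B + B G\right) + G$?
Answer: $\frac{1751871413}{1030335240} \approx 1.7003$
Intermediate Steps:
$c{\left(B,G \right)} = G + B^{2} + B G$ ($c{\left(B,G \right)} = \left(B^{2} + B G\right) + G = G + B^{2} + B G$)
$X{\left(T \right)} = 1$ ($X{\left(T \right)} = \frac{2 T}{2 T} = 2 T \frac{1}{2 T} = 1$)
$\frac{255674}{150370} + \frac{X{\left(c{\left(2,14 \right)} \right)}}{-150744} = \frac{255674}{150370} + 1 \frac{1}{-150744} = 255674 \cdot \frac{1}{150370} + 1 \left(- \frac{1}{150744}\right) = \frac{127837}{75185} - \frac{1}{150744} = \frac{1751871413}{1030335240}$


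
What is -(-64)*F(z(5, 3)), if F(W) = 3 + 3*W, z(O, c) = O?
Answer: 1152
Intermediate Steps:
-(-64)*F(z(5, 3)) = -(-64)*(3 + 3*5) = -(-64)*(3 + 15) = -(-64)*18 = -1*(-1152) = 1152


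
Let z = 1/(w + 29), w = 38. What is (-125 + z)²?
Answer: 70123876/4489 ≈ 15621.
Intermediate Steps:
z = 1/67 (z = 1/(38 + 29) = 1/67 ≈ 0.014925)
(-125 + z)² = (-125 + 1/67)² = (-8374/67)² = 70123876/4489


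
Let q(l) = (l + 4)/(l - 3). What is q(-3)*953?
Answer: -953/6 ≈ -158.83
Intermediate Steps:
q(l) = (4 + l)/(-3 + l)
q(-3)*953 = ((4 - 3)/(-3 - 3))*953 = (1/(-6))*953 = -⅙*1*953 = -⅙*953 = -953/6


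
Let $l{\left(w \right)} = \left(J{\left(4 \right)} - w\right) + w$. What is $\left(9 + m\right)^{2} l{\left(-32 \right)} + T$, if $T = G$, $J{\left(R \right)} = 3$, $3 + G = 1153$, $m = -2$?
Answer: $1297$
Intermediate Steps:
$G = 1150$ ($G = -3 + 1153 = 1150$)
$T = 1150$
$l{\left(w \right)} = 3$ ($l{\left(w \right)} = \left(3 - w\right) + w = 3$)
$\left(9 + m\right)^{2} l{\left(-32 \right)} + T = \left(9 - 2\right)^{2} \cdot 3 + 1150 = 7^{2} \cdot 3 + 1150 = 49 \cdot 3 + 1150 = 147 + 1150 = 1297$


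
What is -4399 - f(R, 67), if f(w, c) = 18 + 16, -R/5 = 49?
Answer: -4433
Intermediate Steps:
R = -245 (R = -5*49 = -245)
f(w, c) = 34
-4399 - f(R, 67) = -4399 - 1*34 = -4399 - 34 = -4433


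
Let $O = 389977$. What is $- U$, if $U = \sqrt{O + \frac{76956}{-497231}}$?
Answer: $- \frac{\sqrt{96417355516531861}}{497231} \approx -624.48$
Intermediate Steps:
$U = \frac{\sqrt{96417355516531861}}{497231}$ ($U = \sqrt{389977 + \frac{76956}{-497231}} = \sqrt{389977 + 76956 \left(- \frac{1}{497231}\right)} = \sqrt{389977 - \frac{76956}{497231}} = \sqrt{\frac{193908576731}{497231}} = \frac{\sqrt{96417355516531861}}{497231} \approx 624.48$)
$- U = - \frac{\sqrt{96417355516531861}}{497231}$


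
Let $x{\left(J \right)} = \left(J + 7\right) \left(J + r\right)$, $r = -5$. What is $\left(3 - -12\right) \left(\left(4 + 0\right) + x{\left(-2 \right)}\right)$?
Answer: $-465$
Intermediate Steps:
$x{\left(J \right)} = \left(-5 + J\right) \left(7 + J\right)$ ($x{\left(J \right)} = \left(J + 7\right) \left(J - 5\right) = \left(7 + J\right) \left(-5 + J\right) = \left(-5 + J\right) \left(7 + J\right)$)
$\left(3 - -12\right) \left(\left(4 + 0\right) + x{\left(-2 \right)}\right) = \left(3 - -12\right) \left(\left(4 + 0\right) + \left(-35 + \left(-2\right)^{2} + 2 \left(-2\right)\right)\right) = \left(3 + 12\right) \left(4 - 35\right) = 15 \left(4 - 35\right) = 15 \left(-31\right) = -465$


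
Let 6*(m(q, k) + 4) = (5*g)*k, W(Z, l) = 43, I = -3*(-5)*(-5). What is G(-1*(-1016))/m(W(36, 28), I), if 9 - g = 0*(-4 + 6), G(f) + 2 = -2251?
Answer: 4506/1133 ≈ 3.9771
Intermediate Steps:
I = -75 (I = 15*(-5) = -75)
G(f) = -2253 (G(f) = -2 - 2251 = -2253)
g = 9 (g = 9 - 0*(-4 + 6) = 9 - 0*2 = 9 - 1*0 = 9 + 0 = 9)
m(q, k) = -4 + 15*k/2 (m(q, k) = -4 + ((5*9)*k)/6 = -4 + (45*k)/6 = -4 + 15*k/2)
G(-1*(-1016))/m(W(36, 28), I) = -2253/(-4 + (15/2)*(-75)) = -2253/(-4 - 1125/2) = -2253/(-1133/2) = -2253*(-2/1133) = 4506/1133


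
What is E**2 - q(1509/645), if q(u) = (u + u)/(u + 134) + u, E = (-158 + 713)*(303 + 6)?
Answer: 185353867820421646/6302295 ≈ 2.9411e+10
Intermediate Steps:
E = 171495 (E = 555*309 = 171495)
q(u) = u + 2*u/(134 + u) (q(u) = (2*u)/(134 + u) + u = 2*u/(134 + u) + u = u + 2*u/(134 + u))
E**2 - q(1509/645) = 171495**2 - 1509/645*(136 + 1509/645)/(134 + 1509/645) = 29410535025 - 1509*(1/645)*(136 + 1509*(1/645))/(134 + 1509*(1/645)) = 29410535025 - 503*(136 + 503/215)/(215*(134 + 503/215)) = 29410535025 - 503*29743/(215*29313/215*215) = 29410535025 - 503*215*29743/(215*29313*215) = 29410535025 - 1*14960729/6302295 = 29410535025 - 14960729/6302295 = 185353867820421646/6302295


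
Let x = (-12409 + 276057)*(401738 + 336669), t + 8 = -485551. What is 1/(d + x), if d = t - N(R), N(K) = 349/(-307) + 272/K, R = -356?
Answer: 27323/5319215496777108 ≈ 5.1367e-12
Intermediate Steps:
t = -485559 (t = -8 - 485551 = -485559)
N(K) = -349/307 + 272/K (N(K) = 349*(-1/307) + 272/K = -349/307 + 272/K)
x = 194679528736 (x = 263648*738407 = 194679528736)
d = -13266876620/27323 (d = -485559 - (-349/307 + 272/(-356)) = -485559 - (-349/307 + 272*(-1/356)) = -485559 - (-349/307 - 68/89) = -485559 - 1*(-51937/27323) = -485559 + 51937/27323 = -13266876620/27323 ≈ -4.8556e+5)
1/(d + x) = 1/(-13266876620/27323 + 194679528736) = 1/(5319215496777108/27323) = 27323/5319215496777108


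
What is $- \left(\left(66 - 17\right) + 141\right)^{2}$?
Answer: $-36100$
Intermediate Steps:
$- \left(\left(66 - 17\right) + 141\right)^{2} = - \left(49 + 141\right)^{2} = - 190^{2} = \left(-1\right) 36100 = -36100$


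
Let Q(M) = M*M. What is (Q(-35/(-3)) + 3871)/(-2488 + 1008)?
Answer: -4508/1665 ≈ -2.7075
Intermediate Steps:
Q(M) = M²
(Q(-35/(-3)) + 3871)/(-2488 + 1008) = ((-35/(-3))² + 3871)/(-2488 + 1008) = ((-35*(-⅓))² + 3871)/(-1480) = ((35/3)² + 3871)*(-1/1480) = (1225/9 + 3871)*(-1/1480) = (36064/9)*(-1/1480) = -4508/1665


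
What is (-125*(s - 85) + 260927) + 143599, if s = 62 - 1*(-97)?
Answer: 395276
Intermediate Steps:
s = 159 (s = 62 + 97 = 159)
(-125*(s - 85) + 260927) + 143599 = (-125*(159 - 85) + 260927) + 143599 = (-125*74 + 260927) + 143599 = (-9250 + 260927) + 143599 = 251677 + 143599 = 395276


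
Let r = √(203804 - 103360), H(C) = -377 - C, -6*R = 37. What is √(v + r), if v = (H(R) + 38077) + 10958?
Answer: √(1751910 + 72*√25111)/6 ≈ 221.32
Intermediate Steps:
R = -37/6 (R = -⅙*37 = -37/6 ≈ -6.1667)
v = 291985/6 (v = ((-377 - 1*(-37/6)) + 38077) + 10958 = ((-377 + 37/6) + 38077) + 10958 = (-2225/6 + 38077) + 10958 = 226237/6 + 10958 = 291985/6 ≈ 48664.)
r = 2*√25111 (r = √100444 = 2*√25111 ≈ 316.93)
√(v + r) = √(291985/6 + 2*√25111)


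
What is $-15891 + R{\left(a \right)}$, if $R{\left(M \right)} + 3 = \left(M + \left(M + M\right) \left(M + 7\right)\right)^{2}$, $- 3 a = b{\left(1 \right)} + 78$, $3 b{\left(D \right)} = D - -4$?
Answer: $\frac{6615947995}{6561} \approx 1.0084 \cdot 10^{6}$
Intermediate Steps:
$b{\left(D \right)} = \frac{4}{3} + \frac{D}{3}$ ($b{\left(D \right)} = \frac{D - -4}{3} = \frac{D + 4}{3} = \frac{4 + D}{3} = \frac{4}{3} + \frac{D}{3}$)
$a = - \frac{239}{9}$ ($a = - \frac{\left(\frac{4}{3} + \frac{1}{3} \cdot 1\right) + 78}{3} = - \frac{\left(\frac{4}{3} + \frac{1}{3}\right) + 78}{3} = - \frac{\frac{5}{3} + 78}{3} = \left(- \frac{1}{3}\right) \frac{239}{3} = - \frac{239}{9} \approx -26.556$)
$R{\left(M \right)} = -3 + \left(M + 2 M \left(7 + M\right)\right)^{2}$ ($R{\left(M \right)} = -3 + \left(M + \left(M + M\right) \left(M + 7\right)\right)^{2} = -3 + \left(M + 2 M \left(7 + M\right)\right)^{2}$)
$-15891 + R{\left(a \right)} = -15891 - \left(3 - \left(- \frac{239}{9}\right)^{2} \left(15 + 2 \left(- \frac{239}{9}\right)\right)^{2}\right) = -15891 - \left(3 - \frac{57121 \left(15 - \frac{478}{9}\right)^{2}}{81}\right) = -15891 - \left(3 - \frac{57121 \left(- \frac{343}{9}\right)^{2}}{81}\right) = -15891 + \left(-3 + \frac{57121}{81} \cdot \frac{117649}{81}\right) = -15891 + \left(-3 + \frac{6720228529}{6561}\right) = -15891 + \frac{6720208846}{6561} = \frac{6615947995}{6561}$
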